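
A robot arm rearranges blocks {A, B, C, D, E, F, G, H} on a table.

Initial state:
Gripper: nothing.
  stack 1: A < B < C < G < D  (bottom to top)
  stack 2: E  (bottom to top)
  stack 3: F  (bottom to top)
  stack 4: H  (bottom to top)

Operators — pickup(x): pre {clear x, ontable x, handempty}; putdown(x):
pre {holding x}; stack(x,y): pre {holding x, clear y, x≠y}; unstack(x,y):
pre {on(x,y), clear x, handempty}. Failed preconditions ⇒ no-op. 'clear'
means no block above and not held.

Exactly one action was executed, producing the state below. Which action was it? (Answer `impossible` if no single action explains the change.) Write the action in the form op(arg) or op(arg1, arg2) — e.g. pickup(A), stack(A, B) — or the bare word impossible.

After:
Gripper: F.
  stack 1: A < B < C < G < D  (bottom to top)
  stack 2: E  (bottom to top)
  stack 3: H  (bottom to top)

pickup(F)

target: towers=[A/B/C/G/D; E; H] holding=F
         pickup(E) → towers=[A/B/C/G/D; F; H] holding=E
         pickup(H) → towers=[A/B/C/G/D; E; F] holding=H
         pickup(F) → towers=[A/B/C/G/D; E; H] holding=F  ← match
     unstack(D, G) → towers=[A/B/C/G; E; F; H] holding=D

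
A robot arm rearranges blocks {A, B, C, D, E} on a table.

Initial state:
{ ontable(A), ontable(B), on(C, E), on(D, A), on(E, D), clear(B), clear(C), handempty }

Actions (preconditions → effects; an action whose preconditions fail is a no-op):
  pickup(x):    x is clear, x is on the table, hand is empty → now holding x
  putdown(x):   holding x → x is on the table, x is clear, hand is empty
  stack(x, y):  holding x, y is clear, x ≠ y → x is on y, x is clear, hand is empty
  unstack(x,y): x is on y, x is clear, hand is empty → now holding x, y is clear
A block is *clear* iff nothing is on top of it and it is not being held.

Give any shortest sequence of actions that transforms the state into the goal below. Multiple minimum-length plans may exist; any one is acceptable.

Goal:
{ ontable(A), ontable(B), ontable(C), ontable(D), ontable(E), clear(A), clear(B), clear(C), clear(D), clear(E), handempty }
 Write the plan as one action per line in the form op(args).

unstack(C, E)
putdown(C)
unstack(E, D)
putdown(E)
unstack(D, A)
putdown(D)

step 1 (unstack(C, E)): towers=[A/D/E; B] holding=C
step 2 (putdown(C)): towers=[A/D/E; B; C] holding=-
step 3 (unstack(E, D)): towers=[A/D; B; C] holding=E
step 4 (putdown(E)): towers=[A/D; B; C; E] holding=-
step 5 (unstack(D, A)): towers=[A; B; C; E] holding=D
step 6 (putdown(D)): towers=[A; B; C; D; E] holding=-
goal check: towers=[A; B; C; D; E] holding=- — reached (length 6, optimal by BFS)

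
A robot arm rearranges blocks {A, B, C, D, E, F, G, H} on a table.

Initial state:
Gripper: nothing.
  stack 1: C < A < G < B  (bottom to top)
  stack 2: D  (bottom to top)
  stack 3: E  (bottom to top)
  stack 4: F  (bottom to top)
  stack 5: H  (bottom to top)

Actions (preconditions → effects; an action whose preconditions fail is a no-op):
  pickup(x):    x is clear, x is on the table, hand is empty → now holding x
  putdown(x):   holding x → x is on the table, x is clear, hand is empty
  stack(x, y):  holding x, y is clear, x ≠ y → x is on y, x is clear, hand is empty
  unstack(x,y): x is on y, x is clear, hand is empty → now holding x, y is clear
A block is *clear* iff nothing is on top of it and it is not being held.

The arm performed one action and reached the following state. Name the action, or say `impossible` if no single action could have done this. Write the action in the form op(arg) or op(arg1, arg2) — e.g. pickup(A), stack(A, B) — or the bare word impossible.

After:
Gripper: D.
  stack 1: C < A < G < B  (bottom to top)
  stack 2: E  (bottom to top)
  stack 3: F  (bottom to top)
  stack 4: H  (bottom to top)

target: towers=[C/A/G/B; E; F; H] holding=D
         pickup(E) → towers=[C/A/G/B; D; F; H] holding=E
         pickup(H) → towers=[C/A/G/B; D; E; F] holding=H
     unstack(B, G) → towers=[C/A/G; D; E; F; H] holding=B
         pickup(F) → towers=[C/A/G/B; D; E; H] holding=F
         pickup(D) → towers=[C/A/G/B; E; F; H] holding=D  ← match

pickup(D)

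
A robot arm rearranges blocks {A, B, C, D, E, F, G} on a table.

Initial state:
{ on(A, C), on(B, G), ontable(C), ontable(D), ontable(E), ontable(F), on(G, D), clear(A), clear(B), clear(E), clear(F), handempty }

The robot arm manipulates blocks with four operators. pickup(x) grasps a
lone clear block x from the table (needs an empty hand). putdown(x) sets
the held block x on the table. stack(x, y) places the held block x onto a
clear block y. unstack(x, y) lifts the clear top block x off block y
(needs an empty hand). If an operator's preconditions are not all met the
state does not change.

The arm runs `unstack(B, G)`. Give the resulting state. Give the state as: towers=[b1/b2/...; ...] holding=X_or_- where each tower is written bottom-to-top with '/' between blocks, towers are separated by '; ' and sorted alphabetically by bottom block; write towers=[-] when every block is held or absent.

before: towers=[C/A; D/G/B; E; F] holding=-
pre[unstack(B, G)]: on(B,G) ok, clear(B) ok, handempty ok
all met → apply unstack(B, G)
after:  towers=[C/A; D/G; E; F] holding=B

towers=[C/A; D/G; E; F] holding=B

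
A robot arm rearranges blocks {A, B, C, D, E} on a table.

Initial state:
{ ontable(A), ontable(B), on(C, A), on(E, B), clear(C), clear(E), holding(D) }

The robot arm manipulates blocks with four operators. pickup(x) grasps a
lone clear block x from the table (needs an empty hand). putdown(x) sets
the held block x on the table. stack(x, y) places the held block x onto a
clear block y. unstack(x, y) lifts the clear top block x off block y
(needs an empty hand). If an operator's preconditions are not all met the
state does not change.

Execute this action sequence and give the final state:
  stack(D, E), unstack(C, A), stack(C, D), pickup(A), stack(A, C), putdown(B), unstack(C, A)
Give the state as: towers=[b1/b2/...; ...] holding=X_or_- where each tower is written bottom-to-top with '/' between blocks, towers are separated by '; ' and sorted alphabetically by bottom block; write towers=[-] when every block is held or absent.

towers=[B/E/D/C/A] holding=-

step 1 (stack(D, E)): towers=[A/C; B/E/D] holding=-
step 2 (unstack(C, A)): towers=[A; B/E/D] holding=C
step 3 (stack(C, D)): towers=[A; B/E/D/C] holding=-
step 4 (pickup(A)): towers=[B/E/D/C] holding=A
step 5 (stack(A, C)): towers=[B/E/D/C/A] holding=-
step 6 (putdown(B)) [no-op]: towers=[B/E/D/C/A] holding=-
step 7 (unstack(C, A)) [no-op]: towers=[B/E/D/C/A] holding=-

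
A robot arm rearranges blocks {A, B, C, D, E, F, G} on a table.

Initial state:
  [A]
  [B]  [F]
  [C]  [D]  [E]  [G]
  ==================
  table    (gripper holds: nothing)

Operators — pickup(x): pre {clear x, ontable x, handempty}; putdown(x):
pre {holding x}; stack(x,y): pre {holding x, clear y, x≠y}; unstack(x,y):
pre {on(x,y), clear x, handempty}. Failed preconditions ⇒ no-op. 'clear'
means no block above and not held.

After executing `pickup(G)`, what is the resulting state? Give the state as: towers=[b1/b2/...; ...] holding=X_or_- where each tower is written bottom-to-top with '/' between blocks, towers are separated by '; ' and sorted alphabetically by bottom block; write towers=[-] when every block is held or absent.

before: towers=[C/B/A; D/F; E; G] holding=-
pre[pickup(G)]: clear(G) ok, ontable(G) ok, handempty ok
all met → apply pickup(G)
after:  towers=[C/B/A; D/F; E] holding=G

towers=[C/B/A; D/F; E] holding=G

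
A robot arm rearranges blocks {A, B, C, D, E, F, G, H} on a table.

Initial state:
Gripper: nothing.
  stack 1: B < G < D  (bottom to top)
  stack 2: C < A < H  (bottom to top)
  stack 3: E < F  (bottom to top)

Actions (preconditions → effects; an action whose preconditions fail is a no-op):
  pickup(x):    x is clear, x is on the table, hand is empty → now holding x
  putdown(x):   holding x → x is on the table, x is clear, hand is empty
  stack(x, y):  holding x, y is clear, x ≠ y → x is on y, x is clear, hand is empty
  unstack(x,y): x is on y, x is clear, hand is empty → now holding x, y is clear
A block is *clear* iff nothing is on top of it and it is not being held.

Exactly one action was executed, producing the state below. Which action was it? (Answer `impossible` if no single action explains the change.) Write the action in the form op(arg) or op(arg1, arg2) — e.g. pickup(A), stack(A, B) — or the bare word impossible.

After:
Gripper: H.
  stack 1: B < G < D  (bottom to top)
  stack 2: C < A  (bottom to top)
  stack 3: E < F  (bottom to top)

unstack(H, A)

target: towers=[B/G/D; C/A; E/F] holding=H
     unstack(H, A) → towers=[B/G/D; C/A; E/F] holding=H  ← match
     unstack(F, E) → towers=[B/G/D; C/A/H; E] holding=F
     unstack(D, G) → towers=[B/G; C/A/H; E/F] holding=D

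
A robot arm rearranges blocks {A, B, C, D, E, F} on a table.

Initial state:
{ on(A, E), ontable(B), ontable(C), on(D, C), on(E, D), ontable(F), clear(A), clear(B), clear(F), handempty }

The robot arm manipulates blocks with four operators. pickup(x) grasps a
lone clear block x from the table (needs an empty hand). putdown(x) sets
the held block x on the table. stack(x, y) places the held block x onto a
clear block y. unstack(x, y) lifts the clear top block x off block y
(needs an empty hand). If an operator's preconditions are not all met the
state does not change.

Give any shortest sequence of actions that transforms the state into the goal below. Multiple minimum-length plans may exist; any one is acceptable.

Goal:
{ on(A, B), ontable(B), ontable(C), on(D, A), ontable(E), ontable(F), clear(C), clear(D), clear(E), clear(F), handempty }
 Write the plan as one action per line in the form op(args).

step 1 (unstack(A, E)): towers=[B; C/D/E; F] holding=A
step 2 (stack(A, B)): towers=[B/A; C/D/E; F] holding=-
step 3 (unstack(E, D)): towers=[B/A; C/D; F] holding=E
step 4 (putdown(E)): towers=[B/A; C/D; E; F] holding=-
step 5 (unstack(D, C)): towers=[B/A; C; E; F] holding=D
step 6 (stack(D, A)): towers=[B/A/D; C; E; F] holding=-
goal check: towers=[B/A/D; C; E; F] holding=- — reached (length 6, optimal by BFS)

unstack(A, E)
stack(A, B)
unstack(E, D)
putdown(E)
unstack(D, C)
stack(D, A)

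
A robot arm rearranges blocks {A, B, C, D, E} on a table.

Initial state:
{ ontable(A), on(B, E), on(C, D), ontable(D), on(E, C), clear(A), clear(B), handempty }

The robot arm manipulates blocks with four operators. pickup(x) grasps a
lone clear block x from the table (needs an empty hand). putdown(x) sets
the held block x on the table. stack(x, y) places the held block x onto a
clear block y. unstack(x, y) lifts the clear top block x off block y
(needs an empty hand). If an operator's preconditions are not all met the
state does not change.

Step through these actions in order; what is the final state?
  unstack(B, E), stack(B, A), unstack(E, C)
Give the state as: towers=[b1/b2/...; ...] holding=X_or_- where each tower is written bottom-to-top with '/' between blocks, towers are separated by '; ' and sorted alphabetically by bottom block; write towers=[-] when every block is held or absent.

step 1 (unstack(B, E)): towers=[A; D/C/E] holding=B
step 2 (stack(B, A)): towers=[A/B; D/C/E] holding=-
step 3 (unstack(E, C)): towers=[A/B; D/C] holding=E

towers=[A/B; D/C] holding=E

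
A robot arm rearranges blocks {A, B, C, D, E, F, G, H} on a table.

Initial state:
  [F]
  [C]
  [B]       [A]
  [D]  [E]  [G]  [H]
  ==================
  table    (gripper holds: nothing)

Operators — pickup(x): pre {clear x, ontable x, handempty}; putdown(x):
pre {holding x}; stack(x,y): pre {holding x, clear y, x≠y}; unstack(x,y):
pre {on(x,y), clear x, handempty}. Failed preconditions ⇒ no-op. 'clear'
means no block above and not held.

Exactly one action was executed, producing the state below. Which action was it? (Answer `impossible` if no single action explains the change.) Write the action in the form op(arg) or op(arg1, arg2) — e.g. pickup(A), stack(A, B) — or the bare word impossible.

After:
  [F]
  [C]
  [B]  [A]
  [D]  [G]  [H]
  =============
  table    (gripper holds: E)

pickup(E)

target: towers=[D/B/C/F; G/A; H] holding=E
     unstack(A, G) → towers=[D/B/C/F; E; G; H] holding=A
         pickup(E) → towers=[D/B/C/F; G/A; H] holding=E  ← match
         pickup(H) → towers=[D/B/C/F; E; G/A] holding=H
     unstack(F, C) → towers=[D/B/C; E; G/A; H] holding=F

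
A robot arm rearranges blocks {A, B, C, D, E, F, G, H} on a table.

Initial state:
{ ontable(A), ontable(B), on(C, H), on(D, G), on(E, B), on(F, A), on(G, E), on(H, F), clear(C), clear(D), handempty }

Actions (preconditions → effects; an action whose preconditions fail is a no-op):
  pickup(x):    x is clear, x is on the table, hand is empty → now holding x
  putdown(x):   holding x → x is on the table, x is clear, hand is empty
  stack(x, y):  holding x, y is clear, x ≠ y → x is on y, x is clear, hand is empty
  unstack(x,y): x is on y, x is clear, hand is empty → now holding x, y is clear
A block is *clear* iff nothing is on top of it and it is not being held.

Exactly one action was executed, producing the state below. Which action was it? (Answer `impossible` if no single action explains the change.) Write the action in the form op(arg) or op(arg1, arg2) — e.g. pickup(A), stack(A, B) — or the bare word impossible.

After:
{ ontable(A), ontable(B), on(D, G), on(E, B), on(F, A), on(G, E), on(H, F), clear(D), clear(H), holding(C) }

target: towers=[A/F/H; B/E/G/D] holding=C
     unstack(D, G) → towers=[A/F/H/C; B/E/G] holding=D
     unstack(C, H) → towers=[A/F/H; B/E/G/D] holding=C  ← match

unstack(C, H)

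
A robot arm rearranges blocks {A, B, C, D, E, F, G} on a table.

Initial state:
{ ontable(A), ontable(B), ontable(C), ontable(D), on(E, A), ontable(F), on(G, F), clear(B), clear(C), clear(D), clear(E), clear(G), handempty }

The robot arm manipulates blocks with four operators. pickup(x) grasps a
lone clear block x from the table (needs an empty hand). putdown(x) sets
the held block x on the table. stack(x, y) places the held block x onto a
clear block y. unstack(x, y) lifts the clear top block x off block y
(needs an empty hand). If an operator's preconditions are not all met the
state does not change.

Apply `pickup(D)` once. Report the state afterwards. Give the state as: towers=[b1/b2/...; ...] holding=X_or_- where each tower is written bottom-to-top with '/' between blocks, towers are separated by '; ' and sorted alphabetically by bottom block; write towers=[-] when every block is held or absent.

towers=[A/E; B; C; F/G] holding=D

before: towers=[A/E; B; C; D; F/G] holding=-
pre[pickup(D)]: clear(D) ✓, ontable(D) ✓, handempty ✓
all met → apply pickup(D)
after:  towers=[A/E; B; C; F/G] holding=D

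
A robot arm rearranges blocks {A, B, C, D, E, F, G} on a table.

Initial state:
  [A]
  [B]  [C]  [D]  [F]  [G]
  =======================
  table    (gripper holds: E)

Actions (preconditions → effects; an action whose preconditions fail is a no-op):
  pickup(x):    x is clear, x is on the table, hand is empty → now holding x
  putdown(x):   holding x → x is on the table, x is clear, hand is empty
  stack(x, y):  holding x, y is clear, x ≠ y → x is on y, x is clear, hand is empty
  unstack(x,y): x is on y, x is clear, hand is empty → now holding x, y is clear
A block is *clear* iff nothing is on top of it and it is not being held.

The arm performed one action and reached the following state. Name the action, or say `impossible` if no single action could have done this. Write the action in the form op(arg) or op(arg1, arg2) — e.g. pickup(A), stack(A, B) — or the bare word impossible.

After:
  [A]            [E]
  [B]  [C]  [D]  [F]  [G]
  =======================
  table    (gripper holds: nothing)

stack(E, F)

target: towers=[B/A; C; D; F/E; G] holding=-
        putdown(E) → towers=[B/A; C; D; E; F; G] holding=-
       stack(E, F) → towers=[B/A; C; D; F/E; G] holding=-  ← match
       stack(E, G) → towers=[B/A; C; D; F; G/E] holding=-
       stack(E, D) → towers=[B/A; C; D/E; F; G] holding=-
       stack(E, A) → towers=[B/A/E; C; D; F; G] holding=-
       stack(E, C) → towers=[B/A; C/E; D; F; G] holding=-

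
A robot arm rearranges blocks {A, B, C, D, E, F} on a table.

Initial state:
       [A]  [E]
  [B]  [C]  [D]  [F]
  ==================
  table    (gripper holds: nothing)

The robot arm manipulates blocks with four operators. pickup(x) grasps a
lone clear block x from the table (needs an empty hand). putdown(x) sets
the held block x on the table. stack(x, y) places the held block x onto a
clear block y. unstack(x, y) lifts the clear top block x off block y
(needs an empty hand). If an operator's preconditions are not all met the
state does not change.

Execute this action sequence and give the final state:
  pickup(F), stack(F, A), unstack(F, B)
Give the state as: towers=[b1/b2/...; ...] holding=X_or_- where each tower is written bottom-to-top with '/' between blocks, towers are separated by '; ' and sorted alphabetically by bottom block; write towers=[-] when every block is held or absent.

towers=[B; C/A/F; D/E] holding=-

step 1 (pickup(F)): towers=[B; C/A; D/E] holding=F
step 2 (stack(F, A)): towers=[B; C/A/F; D/E] holding=-
step 3 (unstack(F, B)) [no-op]: towers=[B; C/A/F; D/E] holding=-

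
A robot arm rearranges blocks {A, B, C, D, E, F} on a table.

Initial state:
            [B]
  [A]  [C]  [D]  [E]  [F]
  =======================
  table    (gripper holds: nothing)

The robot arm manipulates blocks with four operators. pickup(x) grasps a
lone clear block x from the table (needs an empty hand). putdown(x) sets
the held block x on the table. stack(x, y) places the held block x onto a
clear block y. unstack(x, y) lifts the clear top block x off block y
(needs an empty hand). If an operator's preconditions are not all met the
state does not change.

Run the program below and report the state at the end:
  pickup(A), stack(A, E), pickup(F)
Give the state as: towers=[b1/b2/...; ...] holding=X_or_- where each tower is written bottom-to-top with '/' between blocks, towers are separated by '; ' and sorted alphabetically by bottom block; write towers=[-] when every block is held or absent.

towers=[C; D/B; E/A] holding=F

step 1 (pickup(A)): towers=[C; D/B; E; F] holding=A
step 2 (stack(A, E)): towers=[C; D/B; E/A; F] holding=-
step 3 (pickup(F)): towers=[C; D/B; E/A] holding=F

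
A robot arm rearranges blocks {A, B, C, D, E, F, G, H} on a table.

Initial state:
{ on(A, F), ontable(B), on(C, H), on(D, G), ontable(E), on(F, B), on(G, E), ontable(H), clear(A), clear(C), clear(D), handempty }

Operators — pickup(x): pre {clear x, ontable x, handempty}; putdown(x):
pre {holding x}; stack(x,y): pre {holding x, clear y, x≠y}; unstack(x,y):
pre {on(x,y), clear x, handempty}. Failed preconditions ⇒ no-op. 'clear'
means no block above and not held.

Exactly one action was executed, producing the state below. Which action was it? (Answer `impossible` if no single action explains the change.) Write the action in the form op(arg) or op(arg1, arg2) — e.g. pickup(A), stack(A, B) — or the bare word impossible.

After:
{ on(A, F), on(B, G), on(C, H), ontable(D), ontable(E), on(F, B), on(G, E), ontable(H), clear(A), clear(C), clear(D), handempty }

target: towers=[D; E/G/B/F/A; H/C] holding=-
     unstack(A, F) → towers=[B/F; E/G/D; H/C] holding=A
     unstack(D, G) → towers=[B/F/A; E/G; H/C] holding=D
     unstack(C, H) → towers=[B/F/A; E/G/D; H] holding=C
none of the 3 applicable actions match → impossible

impossible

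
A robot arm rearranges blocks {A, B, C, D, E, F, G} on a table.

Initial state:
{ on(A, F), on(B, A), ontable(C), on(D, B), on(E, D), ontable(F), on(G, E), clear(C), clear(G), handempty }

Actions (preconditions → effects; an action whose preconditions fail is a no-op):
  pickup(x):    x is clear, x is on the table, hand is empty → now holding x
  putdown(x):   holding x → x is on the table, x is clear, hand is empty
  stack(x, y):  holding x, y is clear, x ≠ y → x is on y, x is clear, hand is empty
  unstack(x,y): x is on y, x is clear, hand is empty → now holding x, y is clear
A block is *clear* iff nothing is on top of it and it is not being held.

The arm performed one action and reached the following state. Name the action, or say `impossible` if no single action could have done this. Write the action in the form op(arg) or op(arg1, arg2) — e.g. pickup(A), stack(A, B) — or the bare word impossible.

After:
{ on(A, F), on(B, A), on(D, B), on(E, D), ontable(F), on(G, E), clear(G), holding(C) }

target: towers=[F/A/B/D/E/G] holding=C
     unstack(G, E) → towers=[C; F/A/B/D/E] holding=G
         pickup(C) → towers=[F/A/B/D/E/G] holding=C  ← match

pickup(C)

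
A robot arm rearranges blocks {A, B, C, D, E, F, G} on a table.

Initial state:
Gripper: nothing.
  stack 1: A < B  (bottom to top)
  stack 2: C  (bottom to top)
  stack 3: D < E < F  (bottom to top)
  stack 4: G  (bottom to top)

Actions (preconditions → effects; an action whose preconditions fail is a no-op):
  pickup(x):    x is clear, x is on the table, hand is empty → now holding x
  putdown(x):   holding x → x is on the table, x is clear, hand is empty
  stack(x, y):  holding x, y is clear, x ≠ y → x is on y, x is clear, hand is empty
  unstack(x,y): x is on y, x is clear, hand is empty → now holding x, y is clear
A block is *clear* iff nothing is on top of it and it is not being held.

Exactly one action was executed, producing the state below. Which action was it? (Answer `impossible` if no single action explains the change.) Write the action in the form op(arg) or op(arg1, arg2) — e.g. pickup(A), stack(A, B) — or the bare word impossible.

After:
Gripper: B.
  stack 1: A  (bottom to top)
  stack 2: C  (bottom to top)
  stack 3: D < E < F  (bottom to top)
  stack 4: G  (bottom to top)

unstack(B, A)

target: towers=[A; C; D/E/F; G] holding=B
     unstack(B, A) → towers=[A; C; D/E/F; G] holding=B  ← match
     unstack(F, E) → towers=[A/B; C; D/E; G] holding=F
         pickup(G) → towers=[A/B; C; D/E/F] holding=G
         pickup(C) → towers=[A/B; D/E/F; G] holding=C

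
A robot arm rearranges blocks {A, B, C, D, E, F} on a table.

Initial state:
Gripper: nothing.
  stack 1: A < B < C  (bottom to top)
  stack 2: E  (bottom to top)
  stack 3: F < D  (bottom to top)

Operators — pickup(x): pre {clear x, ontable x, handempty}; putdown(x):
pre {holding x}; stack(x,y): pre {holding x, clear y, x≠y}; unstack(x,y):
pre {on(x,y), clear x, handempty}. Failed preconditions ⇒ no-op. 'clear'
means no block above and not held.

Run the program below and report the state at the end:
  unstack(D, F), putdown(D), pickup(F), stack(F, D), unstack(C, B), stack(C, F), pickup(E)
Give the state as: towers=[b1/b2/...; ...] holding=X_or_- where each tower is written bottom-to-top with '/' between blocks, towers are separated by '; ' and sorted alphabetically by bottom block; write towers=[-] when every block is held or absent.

towers=[A/B; D/F/C] holding=E

step 1 (unstack(D, F)): towers=[A/B/C; E; F] holding=D
step 2 (putdown(D)): towers=[A/B/C; D; E; F] holding=-
step 3 (pickup(F)): towers=[A/B/C; D; E] holding=F
step 4 (stack(F, D)): towers=[A/B/C; D/F; E] holding=-
step 5 (unstack(C, B)): towers=[A/B; D/F; E] holding=C
step 6 (stack(C, F)): towers=[A/B; D/F/C; E] holding=-
step 7 (pickup(E)): towers=[A/B; D/F/C] holding=E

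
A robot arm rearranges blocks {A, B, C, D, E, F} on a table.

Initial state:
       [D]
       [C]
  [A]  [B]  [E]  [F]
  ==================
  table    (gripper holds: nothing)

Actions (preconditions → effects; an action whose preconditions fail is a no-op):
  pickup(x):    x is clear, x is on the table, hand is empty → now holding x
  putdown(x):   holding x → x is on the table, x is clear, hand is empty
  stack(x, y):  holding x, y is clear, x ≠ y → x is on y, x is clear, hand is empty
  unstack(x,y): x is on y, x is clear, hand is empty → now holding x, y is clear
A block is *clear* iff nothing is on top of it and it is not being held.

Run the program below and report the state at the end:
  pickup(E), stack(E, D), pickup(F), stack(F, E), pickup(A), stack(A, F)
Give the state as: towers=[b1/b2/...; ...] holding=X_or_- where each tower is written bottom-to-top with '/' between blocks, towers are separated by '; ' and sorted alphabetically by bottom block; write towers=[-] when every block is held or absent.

towers=[B/C/D/E/F/A] holding=-

step 1 (pickup(E)): towers=[A; B/C/D; F] holding=E
step 2 (stack(E, D)): towers=[A; B/C/D/E; F] holding=-
step 3 (pickup(F)): towers=[A; B/C/D/E] holding=F
step 4 (stack(F, E)): towers=[A; B/C/D/E/F] holding=-
step 5 (pickup(A)): towers=[B/C/D/E/F] holding=A
step 6 (stack(A, F)): towers=[B/C/D/E/F/A] holding=-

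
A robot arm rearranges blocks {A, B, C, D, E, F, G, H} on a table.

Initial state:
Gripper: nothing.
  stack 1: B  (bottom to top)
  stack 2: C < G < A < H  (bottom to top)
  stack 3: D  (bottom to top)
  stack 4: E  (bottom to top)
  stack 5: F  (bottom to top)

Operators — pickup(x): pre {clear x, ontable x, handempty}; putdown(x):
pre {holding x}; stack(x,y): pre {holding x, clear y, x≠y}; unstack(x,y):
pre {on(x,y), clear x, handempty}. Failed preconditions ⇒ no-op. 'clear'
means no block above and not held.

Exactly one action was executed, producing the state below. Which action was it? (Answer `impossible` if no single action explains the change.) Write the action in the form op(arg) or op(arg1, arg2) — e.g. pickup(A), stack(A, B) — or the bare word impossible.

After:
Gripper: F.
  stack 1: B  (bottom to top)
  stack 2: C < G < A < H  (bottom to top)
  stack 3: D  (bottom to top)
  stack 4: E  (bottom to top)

target: towers=[B; C/G/A/H; D; E] holding=F
         pickup(E) → towers=[B; C/G/A/H; D; F] holding=E
     unstack(H, A) → towers=[B; C/G/A; D; E; F] holding=H
         pickup(B) → towers=[C/G/A/H; D; E; F] holding=B
         pickup(F) → towers=[B; C/G/A/H; D; E] holding=F  ← match
         pickup(D) → towers=[B; C/G/A/H; E; F] holding=D

pickup(F)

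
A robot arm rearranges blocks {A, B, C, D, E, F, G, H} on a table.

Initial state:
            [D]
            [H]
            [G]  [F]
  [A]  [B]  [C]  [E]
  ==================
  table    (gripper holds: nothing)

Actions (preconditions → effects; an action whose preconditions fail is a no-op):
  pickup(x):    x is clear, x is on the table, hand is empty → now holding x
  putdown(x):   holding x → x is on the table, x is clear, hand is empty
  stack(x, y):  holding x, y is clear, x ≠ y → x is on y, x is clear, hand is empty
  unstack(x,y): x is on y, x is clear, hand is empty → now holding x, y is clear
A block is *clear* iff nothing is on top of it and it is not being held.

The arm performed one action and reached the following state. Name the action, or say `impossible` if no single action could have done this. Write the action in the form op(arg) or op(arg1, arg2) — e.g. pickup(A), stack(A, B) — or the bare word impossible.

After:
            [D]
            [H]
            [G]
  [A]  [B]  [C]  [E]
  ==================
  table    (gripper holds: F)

target: towers=[A; B; C/G/H/D; E] holding=F
         pickup(A) → towers=[B; C/G/H/D; E/F] holding=A
         pickup(B) → towers=[A; C/G/H/D; E/F] holding=B
     unstack(F, E) → towers=[A; B; C/G/H/D; E] holding=F  ← match
     unstack(D, H) → towers=[A; B; C/G/H; E/F] holding=D

unstack(F, E)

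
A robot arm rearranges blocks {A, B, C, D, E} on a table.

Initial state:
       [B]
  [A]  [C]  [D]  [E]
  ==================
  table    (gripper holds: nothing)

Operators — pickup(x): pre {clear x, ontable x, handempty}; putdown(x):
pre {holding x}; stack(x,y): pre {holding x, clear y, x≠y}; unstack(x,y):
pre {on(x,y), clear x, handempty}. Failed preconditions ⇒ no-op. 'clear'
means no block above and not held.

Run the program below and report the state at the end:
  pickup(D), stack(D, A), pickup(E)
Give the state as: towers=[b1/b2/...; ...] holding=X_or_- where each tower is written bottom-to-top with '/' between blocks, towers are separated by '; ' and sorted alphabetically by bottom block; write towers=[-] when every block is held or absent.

towers=[A/D; C/B] holding=E

step 1 (pickup(D)): towers=[A; C/B; E] holding=D
step 2 (stack(D, A)): towers=[A/D; C/B; E] holding=-
step 3 (pickup(E)): towers=[A/D; C/B] holding=E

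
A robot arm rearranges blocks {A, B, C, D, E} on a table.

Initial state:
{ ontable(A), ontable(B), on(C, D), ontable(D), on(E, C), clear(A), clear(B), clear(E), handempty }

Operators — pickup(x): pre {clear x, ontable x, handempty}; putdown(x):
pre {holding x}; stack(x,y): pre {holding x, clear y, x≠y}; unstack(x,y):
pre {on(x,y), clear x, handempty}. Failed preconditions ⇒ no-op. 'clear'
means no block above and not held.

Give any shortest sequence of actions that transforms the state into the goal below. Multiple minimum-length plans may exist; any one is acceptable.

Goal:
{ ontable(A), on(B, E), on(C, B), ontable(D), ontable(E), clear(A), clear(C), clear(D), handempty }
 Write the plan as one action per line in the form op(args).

step 1 (unstack(E, C)): towers=[A; B; D/C] holding=E
step 2 (putdown(E)): towers=[A; B; D/C; E] holding=-
step 3 (pickup(B)): towers=[A; D/C; E] holding=B
step 4 (stack(B, E)): towers=[A; D/C; E/B] holding=-
step 5 (unstack(C, D)): towers=[A; D; E/B] holding=C
step 6 (stack(C, B)): towers=[A; D; E/B/C] holding=-
goal check: towers=[A; D; E/B/C] holding=- — reached (length 6, optimal by BFS)

unstack(E, C)
putdown(E)
pickup(B)
stack(B, E)
unstack(C, D)
stack(C, B)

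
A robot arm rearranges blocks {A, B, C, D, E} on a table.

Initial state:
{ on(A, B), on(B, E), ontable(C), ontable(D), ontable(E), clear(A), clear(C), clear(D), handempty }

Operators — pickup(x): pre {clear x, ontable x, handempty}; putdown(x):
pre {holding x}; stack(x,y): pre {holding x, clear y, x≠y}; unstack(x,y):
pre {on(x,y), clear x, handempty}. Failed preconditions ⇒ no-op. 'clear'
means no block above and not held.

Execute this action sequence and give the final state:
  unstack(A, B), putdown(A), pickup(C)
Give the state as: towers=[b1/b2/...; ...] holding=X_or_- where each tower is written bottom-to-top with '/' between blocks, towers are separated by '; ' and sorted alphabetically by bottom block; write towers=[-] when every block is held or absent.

towers=[A; D; E/B] holding=C

step 1 (unstack(A, B)): towers=[C; D; E/B] holding=A
step 2 (putdown(A)): towers=[A; C; D; E/B] holding=-
step 3 (pickup(C)): towers=[A; D; E/B] holding=C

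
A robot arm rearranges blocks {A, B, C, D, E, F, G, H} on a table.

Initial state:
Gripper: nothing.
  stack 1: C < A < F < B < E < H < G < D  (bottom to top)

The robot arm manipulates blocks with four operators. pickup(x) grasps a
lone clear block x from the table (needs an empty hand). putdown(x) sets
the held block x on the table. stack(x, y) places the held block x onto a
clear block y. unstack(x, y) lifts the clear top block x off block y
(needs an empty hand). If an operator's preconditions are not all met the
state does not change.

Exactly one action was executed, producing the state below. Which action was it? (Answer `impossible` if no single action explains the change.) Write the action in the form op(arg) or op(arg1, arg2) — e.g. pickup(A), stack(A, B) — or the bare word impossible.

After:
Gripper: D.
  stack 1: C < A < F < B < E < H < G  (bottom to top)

unstack(D, G)

target: towers=[C/A/F/B/E/H/G] holding=D
     unstack(D, G) → towers=[C/A/F/B/E/H/G] holding=D  ← match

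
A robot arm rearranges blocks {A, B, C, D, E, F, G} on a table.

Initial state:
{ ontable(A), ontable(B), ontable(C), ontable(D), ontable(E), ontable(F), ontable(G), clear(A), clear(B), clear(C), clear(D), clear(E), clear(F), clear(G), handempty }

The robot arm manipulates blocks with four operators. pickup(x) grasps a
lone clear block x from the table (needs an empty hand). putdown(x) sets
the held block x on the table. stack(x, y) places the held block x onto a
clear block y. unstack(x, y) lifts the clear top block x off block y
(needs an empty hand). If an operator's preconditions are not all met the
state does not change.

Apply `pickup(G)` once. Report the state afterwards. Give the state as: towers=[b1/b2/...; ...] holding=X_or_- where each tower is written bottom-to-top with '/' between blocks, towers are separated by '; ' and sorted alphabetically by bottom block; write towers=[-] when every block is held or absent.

towers=[A; B; C; D; E; F] holding=G

before: towers=[A; B; C; D; E; F; G] holding=-
pre[pickup(G)]: clear(G) ✓, ontable(G) ✓, handempty ✓
all met → apply pickup(G)
after:  towers=[A; B; C; D; E; F] holding=G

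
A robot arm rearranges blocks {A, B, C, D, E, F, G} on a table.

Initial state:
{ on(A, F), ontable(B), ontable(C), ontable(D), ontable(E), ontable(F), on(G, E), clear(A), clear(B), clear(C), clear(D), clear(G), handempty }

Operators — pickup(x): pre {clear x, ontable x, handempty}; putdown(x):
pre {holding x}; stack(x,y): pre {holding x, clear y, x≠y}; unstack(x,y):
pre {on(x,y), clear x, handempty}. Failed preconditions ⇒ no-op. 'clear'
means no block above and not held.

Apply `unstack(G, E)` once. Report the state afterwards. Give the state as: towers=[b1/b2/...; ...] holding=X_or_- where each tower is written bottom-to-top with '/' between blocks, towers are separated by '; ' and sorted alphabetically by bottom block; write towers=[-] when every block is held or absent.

towers=[B; C; D; E; F/A] holding=G

before: towers=[B; C; D; E/G; F/A] holding=-
pre[unstack(G, E)]: on(G,E) ok, clear(G) ok, handempty ok
all met → apply unstack(G, E)
after:  towers=[B; C; D; E; F/A] holding=G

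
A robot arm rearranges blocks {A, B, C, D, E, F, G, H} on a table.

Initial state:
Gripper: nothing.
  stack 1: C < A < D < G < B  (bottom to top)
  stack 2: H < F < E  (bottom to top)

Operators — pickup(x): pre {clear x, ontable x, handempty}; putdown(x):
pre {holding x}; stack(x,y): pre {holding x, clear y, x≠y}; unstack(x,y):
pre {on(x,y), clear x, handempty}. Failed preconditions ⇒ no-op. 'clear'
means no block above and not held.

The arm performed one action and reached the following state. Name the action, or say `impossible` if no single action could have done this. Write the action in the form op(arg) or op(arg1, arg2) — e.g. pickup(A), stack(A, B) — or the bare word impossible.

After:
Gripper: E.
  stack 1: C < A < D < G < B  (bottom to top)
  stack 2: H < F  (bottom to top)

unstack(E, F)

target: towers=[C/A/D/G/B; H/F] holding=E
     unstack(E, F) → towers=[C/A/D/G/B; H/F] holding=E  ← match
     unstack(B, G) → towers=[C/A/D/G; H/F/E] holding=B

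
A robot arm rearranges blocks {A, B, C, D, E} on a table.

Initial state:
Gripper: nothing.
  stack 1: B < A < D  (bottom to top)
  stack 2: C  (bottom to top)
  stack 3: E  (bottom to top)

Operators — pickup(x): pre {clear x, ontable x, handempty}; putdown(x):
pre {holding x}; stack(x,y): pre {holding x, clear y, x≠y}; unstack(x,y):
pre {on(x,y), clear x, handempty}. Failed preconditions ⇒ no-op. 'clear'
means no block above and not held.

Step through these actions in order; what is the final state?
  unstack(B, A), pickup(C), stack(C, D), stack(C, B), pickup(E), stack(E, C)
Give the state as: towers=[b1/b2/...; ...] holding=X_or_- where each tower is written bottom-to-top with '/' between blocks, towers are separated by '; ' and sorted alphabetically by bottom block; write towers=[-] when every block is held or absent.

towers=[B/A/D/C/E] holding=-

step 1 (unstack(B, A)) [no-op]: towers=[B/A/D; C; E] holding=-
step 2 (pickup(C)): towers=[B/A/D; E] holding=C
step 3 (stack(C, D)): towers=[B/A/D/C; E] holding=-
step 4 (stack(C, B)) [no-op]: towers=[B/A/D/C; E] holding=-
step 5 (pickup(E)): towers=[B/A/D/C] holding=E
step 6 (stack(E, C)): towers=[B/A/D/C/E] holding=-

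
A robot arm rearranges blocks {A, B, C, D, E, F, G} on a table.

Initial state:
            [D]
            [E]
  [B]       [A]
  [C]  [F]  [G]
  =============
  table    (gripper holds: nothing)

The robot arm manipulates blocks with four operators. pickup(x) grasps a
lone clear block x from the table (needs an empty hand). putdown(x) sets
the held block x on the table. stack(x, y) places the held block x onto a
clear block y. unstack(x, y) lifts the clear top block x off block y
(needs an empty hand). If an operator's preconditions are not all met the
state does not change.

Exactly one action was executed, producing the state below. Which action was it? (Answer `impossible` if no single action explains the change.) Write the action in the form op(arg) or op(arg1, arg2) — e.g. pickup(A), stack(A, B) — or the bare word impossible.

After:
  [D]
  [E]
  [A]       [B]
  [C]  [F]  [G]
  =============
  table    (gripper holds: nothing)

target: towers=[C/A/E/D; F; G/B] holding=-
     unstack(B, C) → towers=[C; F; G/A/E/D] holding=B
         pickup(F) → towers=[C/B; G/A/E/D] holding=F
     unstack(D, E) → towers=[C/B; F; G/A/E] holding=D
none of the 3 applicable actions match → impossible

impossible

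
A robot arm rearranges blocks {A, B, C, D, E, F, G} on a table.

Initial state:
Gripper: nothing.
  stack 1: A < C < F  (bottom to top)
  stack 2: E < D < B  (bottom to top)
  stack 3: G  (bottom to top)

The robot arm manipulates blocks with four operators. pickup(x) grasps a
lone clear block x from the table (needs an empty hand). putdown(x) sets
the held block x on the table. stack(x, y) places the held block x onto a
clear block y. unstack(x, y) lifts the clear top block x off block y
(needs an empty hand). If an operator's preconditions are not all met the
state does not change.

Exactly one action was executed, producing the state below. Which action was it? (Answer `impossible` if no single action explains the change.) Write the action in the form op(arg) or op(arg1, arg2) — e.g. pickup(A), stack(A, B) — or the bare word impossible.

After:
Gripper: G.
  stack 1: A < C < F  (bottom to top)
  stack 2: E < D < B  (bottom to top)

target: towers=[A/C/F; E/D/B] holding=G
     unstack(B, D) → towers=[A/C/F; E/D; G] holding=B
     unstack(F, C) → towers=[A/C; E/D/B; G] holding=F
         pickup(G) → towers=[A/C/F; E/D/B] holding=G  ← match

pickup(G)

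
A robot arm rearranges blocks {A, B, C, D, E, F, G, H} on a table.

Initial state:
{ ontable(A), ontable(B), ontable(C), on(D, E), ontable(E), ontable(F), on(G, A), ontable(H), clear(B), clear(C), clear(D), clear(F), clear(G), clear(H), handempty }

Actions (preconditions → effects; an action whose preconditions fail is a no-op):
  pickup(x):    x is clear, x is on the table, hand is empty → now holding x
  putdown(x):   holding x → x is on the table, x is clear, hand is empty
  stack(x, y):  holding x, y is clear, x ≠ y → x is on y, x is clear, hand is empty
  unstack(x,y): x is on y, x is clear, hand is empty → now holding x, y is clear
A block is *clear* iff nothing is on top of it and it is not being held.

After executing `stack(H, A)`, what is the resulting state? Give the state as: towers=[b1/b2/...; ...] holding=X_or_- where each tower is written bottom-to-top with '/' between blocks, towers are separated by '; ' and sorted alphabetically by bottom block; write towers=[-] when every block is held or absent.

before: towers=[A/G; B; C; E/D; F; H] holding=-
pre[stack(H, A)]: holding(H) fail, clear(A) fail, H≠A ok
holding(H), clear(A) unmet → stack(H, A) is a no-op
after:  towers=[A/G; B; C; E/D; F; H] holding=-

towers=[A/G; B; C; E/D; F; H] holding=-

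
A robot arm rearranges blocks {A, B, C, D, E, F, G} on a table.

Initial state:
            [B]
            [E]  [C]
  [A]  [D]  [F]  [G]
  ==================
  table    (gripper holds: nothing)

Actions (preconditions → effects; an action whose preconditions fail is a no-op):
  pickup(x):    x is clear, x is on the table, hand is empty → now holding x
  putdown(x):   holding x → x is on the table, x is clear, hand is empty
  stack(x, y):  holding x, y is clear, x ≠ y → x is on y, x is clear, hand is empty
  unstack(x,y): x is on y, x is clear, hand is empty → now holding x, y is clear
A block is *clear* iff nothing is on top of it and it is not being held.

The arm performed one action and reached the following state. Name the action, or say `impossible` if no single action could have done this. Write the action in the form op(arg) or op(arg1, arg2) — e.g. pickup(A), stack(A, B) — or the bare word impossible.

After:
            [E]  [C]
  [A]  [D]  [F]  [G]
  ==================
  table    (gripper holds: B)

target: towers=[A; D; F/E; G/C] holding=B
     unstack(B, E) → towers=[A; D; F/E; G/C] holding=B  ← match
         pickup(D) → towers=[A; F/E/B; G/C] holding=D
         pickup(A) → towers=[D; F/E/B; G/C] holding=A
     unstack(C, G) → towers=[A; D; F/E/B; G] holding=C

unstack(B, E)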